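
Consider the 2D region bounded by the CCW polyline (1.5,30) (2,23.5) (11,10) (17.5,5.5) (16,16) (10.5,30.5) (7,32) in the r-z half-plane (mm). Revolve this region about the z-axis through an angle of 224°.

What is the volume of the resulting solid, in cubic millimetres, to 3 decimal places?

Profile (r,z), 7 vertices: (1.5,30) (2,23.5) (11,10) (17.5,5.5) (16,16) (10.5,30.5) (7,32)
edge 0: (1.5,30)→(2,23.5)  cross = 1.5·23.5 − 2·30 = -24.7500; (r_i+r_j)·cross = 3.5·-24.7500 = -86.6250
edge 1: (2,23.5)→(11,10)  cross = 2·10 − 11·23.5 = -238.5000; (r_i+r_j)·cross = 13·-238.5000 = -3100.5000
edge 2: (11,10)→(17.5,5.5)  cross = 11·5.5 − 17.5·10 = -114.5000; (r_i+r_j)·cross = 28.5·-114.5000 = -3263.2500
edge 3: (17.5,5.5)→(16,16)  cross = 17.5·16 − 16·5.5 = 192.0000; (r_i+r_j)·cross = 33.5·192.0000 = 6432.0000
edge 4: (16,16)→(10.5,30.5)  cross = 16·30.5 − 10.5·16 = 320.0000; (r_i+r_j)·cross = 26.5·320.0000 = 8480.0000
edge 5: (10.5,30.5)→(7,32)  cross = 10.5·32 − 7·30.5 = 122.5000; (r_i+r_j)·cross = 17.5·122.5000 = 2143.7500
edge 6: (7,32)→(1.5,30)  cross = 7·30 − 1.5·32 = 162.0000; (r_i+r_j)·cross = 8.5·162.0000 = 1377.0000
Σcross = 418.7500 → A = |Σcross|/2 = 209.3750 mm²
Σ(r_i+r_j)·cross = 11982.3750 → first moment M = |Σ|/6 = 1997.0625
R_c = M/A = 1997.0625/209.3750 = 9.5382 mm
θ = 224° = 3.909538 rad
V = θ·R_c·A = 3.909538·9.5382·209.3750 = 7807.591 mm³

Volume = 7807.591 mm³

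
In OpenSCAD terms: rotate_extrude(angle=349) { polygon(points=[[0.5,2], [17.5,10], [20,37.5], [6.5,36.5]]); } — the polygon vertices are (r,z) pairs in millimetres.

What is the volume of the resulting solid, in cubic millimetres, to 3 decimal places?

Profile (r,z), 4 vertices: (0.5,2) (17.5,10) (20,37.5) (6.5,36.5)
edge 0: (0.5,2)→(17.5,10)  cross = 0.5·10 − 17.5·2 = -30.0000; (r_i+r_j)·cross = 18·-30.0000 = -540.0000
edge 1: (17.5,10)→(20,37.5)  cross = 17.5·37.5 − 20·10 = 456.2500; (r_i+r_j)·cross = 37.5·456.2500 = 17109.3750
edge 2: (20,37.5)→(6.5,36.5)  cross = 20·36.5 − 6.5·37.5 = 486.2500; (r_i+r_j)·cross = 26.5·486.2500 = 12885.6250
edge 3: (6.5,36.5)→(0.5,2)  cross = 6.5·2 − 0.5·36.5 = -5.2500; (r_i+r_j)·cross = 7·-5.2500 = -36.7500
Σcross = 907.2500 → A = |Σcross|/2 = 453.6250 mm²
Σ(r_i+r_j)·cross = 29418.2500 → first moment M = |Σ|/6 = 4903.0417
R_c = M/A = 4903.0417/453.6250 = 10.8086 mm
θ = 349° = 6.091199 rad
V = θ·R_c·A = 6.091199·10.8086·453.6250 = 29865.403 mm³

Volume = 29865.403 mm³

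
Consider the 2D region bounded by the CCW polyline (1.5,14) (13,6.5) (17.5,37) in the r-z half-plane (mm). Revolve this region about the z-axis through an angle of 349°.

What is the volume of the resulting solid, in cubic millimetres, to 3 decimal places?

Volume = 12491.019 mm³

Profile (r,z), 3 vertices: (1.5,14) (13,6.5) (17.5,37)
edge 0: (1.5,14)→(13,6.5)  cross = 1.5·6.5 − 13·14 = -172.2500; (r_i+r_j)·cross = 14.5·-172.2500 = -2497.6250
edge 1: (13,6.5)→(17.5,37)  cross = 13·37 − 17.5·6.5 = 367.2500; (r_i+r_j)·cross = 30.5·367.2500 = 11201.1250
edge 2: (17.5,37)→(1.5,14)  cross = 17.5·14 − 1.5·37 = 189.5000; (r_i+r_j)·cross = 19·189.5000 = 3600.5000
Σcross = 384.5000 → A = |Σcross|/2 = 192.2500 mm²
Σ(r_i+r_j)·cross = 12304.0000 → first moment M = |Σ|/6 = 2050.6667
R_c = M/A = 2050.6667/192.2500 = 10.6667 mm
θ = 349° = 6.091199 rad
V = θ·R_c·A = 6.091199·10.6667·192.2500 = 12491.019 mm³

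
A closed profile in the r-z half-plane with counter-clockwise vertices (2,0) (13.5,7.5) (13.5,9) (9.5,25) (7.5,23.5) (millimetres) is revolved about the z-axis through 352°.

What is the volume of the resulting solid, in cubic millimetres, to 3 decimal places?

Profile (r,z), 5 vertices: (2,0) (13.5,7.5) (13.5,9) (9.5,25) (7.5,23.5)
edge 0: (2,0)→(13.5,7.5)  cross = 2·7.5 − 13.5·0 = 15.0000; (r_i+r_j)·cross = 15.5·15.0000 = 232.5000
edge 1: (13.5,7.5)→(13.5,9)  cross = 13.5·9 − 13.5·7.5 = 20.2500; (r_i+r_j)·cross = 27·20.2500 = 546.7500
edge 2: (13.5,9)→(9.5,25)  cross = 13.5·25 − 9.5·9 = 252.0000; (r_i+r_j)·cross = 23·252.0000 = 5796.0000
edge 3: (9.5,25)→(7.5,23.5)  cross = 9.5·23.5 − 7.5·25 = 35.7500; (r_i+r_j)·cross = 17·35.7500 = 607.7500
edge 4: (7.5,23.5)→(2,0)  cross = 7.5·0 − 2·23.5 = -47.0000; (r_i+r_j)·cross = 9.5·-47.0000 = -446.5000
Σcross = 276.0000 → A = |Σcross|/2 = 138.0000 mm²
Σ(r_i+r_j)·cross = 6736.5000 → first moment M = |Σ|/6 = 1122.7500
R_c = M/A = 1122.7500/138.0000 = 8.1359 mm
θ = 352° = 6.143559 rad
V = θ·R_c·A = 6.143559·8.1359·138.0000 = 6897.681 mm³

Volume = 6897.681 mm³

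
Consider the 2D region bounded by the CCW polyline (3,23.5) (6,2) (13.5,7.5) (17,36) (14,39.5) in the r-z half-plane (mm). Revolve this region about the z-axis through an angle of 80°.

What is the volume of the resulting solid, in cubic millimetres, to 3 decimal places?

Profile (r,z), 5 vertices: (3,23.5) (6,2) (13.5,7.5) (17,36) (14,39.5)
edge 0: (3,23.5)→(6,2)  cross = 3·2 − 6·23.5 = -135.0000; (r_i+r_j)·cross = 9·-135.0000 = -1215.0000
edge 1: (6,2)→(13.5,7.5)  cross = 6·7.5 − 13.5·2 = 18.0000; (r_i+r_j)·cross = 19.5·18.0000 = 351.0000
edge 2: (13.5,7.5)→(17,36)  cross = 13.5·36 − 17·7.5 = 358.5000; (r_i+r_j)·cross = 30.5·358.5000 = 10934.2500
edge 3: (17,36)→(14,39.5)  cross = 17·39.5 − 14·36 = 167.5000; (r_i+r_j)·cross = 31·167.5000 = 5192.5000
edge 4: (14,39.5)→(3,23.5)  cross = 14·23.5 − 3·39.5 = 210.5000; (r_i+r_j)·cross = 17·210.5000 = 3578.5000
Σcross = 619.5000 → A = |Σcross|/2 = 309.7500 mm²
Σ(r_i+r_j)·cross = 18841.2500 → first moment M = |Σ|/6 = 3140.2083
R_c = M/A = 3140.2083/309.7500 = 10.1379 mm
θ = 80° = 1.396263 rad
V = θ·R_c·A = 1.396263·10.1379·309.7500 = 4384.558 mm³

Volume = 4384.558 mm³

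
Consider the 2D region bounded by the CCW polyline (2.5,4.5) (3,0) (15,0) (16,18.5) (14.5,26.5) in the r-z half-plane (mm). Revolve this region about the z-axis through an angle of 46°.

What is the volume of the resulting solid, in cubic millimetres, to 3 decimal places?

Profile (r,z), 5 vertices: (2.5,4.5) (3,0) (15,0) (16,18.5) (14.5,26.5)
edge 0: (2.5,4.5)→(3,0)  cross = 2.5·0 − 3·4.5 = -13.5000; (r_i+r_j)·cross = 5.5·-13.5000 = -74.2500
edge 1: (3,0)→(15,0)  cross = 3·0 − 15·0 = 0.0000; (r_i+r_j)·cross = 18·0.0000 = 0.0000
edge 2: (15,0)→(16,18.5)  cross = 15·18.5 − 16·0 = 277.5000; (r_i+r_j)·cross = 31·277.5000 = 8602.5000
edge 3: (16,18.5)→(14.5,26.5)  cross = 16·26.5 − 14.5·18.5 = 155.7500; (r_i+r_j)·cross = 30.5·155.7500 = 4750.3750
edge 4: (14.5,26.5)→(2.5,4.5)  cross = 14.5·4.5 − 2.5·26.5 = -1.0000; (r_i+r_j)·cross = 17·-1.0000 = -17.0000
Σcross = 418.7500 → A = |Σcross|/2 = 209.3750 mm²
Σ(r_i+r_j)·cross = 13261.6250 → first moment M = |Σ|/6 = 2210.2708
R_c = M/A = 2210.2708/209.3750 = 10.5565 mm
θ = 46° = 0.802851 rad
V = θ·R_c·A = 0.802851·10.5565·209.3750 = 1774.519 mm³

Volume = 1774.519 mm³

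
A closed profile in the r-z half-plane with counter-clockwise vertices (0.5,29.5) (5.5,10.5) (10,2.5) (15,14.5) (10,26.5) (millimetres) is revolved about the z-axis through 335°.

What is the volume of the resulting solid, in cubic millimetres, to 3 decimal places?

Profile (r,z), 5 vertices: (0.5,29.5) (5.5,10.5) (10,2.5) (15,14.5) (10,26.5)
edge 0: (0.5,29.5)→(5.5,10.5)  cross = 0.5·10.5 − 5.5·29.5 = -157.0000; (r_i+r_j)·cross = 6·-157.0000 = -942.0000
edge 1: (5.5,10.5)→(10,2.5)  cross = 5.5·2.5 − 10·10.5 = -91.2500; (r_i+r_j)·cross = 15.5·-91.2500 = -1414.3750
edge 2: (10,2.5)→(15,14.5)  cross = 10·14.5 − 15·2.5 = 107.5000; (r_i+r_j)·cross = 25·107.5000 = 2687.5000
edge 3: (15,14.5)→(10,26.5)  cross = 15·26.5 − 10·14.5 = 252.5000; (r_i+r_j)·cross = 25·252.5000 = 6312.5000
edge 4: (10,26.5)→(0.5,29.5)  cross = 10·29.5 − 0.5·26.5 = 281.7500; (r_i+r_j)·cross = 10.5·281.7500 = 2958.3750
Σcross = 393.5000 → A = |Σcross|/2 = 196.7500 mm²
Σ(r_i+r_j)·cross = 9602.0000 → first moment M = |Σ|/6 = 1600.3333
R_c = M/A = 1600.3333/196.7500 = 8.1338 mm
θ = 335° = 5.846853 rad
V = θ·R_c·A = 5.846853·8.1338·196.7500 = 9356.914 mm³

Volume = 9356.914 mm³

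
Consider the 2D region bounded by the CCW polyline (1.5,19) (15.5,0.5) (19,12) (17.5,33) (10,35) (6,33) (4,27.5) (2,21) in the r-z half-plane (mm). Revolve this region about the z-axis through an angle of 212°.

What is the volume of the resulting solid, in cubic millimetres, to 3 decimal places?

Volume = 16361.525 mm³

Profile (r,z), 8 vertices: (1.5,19) (15.5,0.5) (19,12) (17.5,33) (10,35) (6,33) (4,27.5) (2,21)
edge 0: (1.5,19)→(15.5,0.5)  cross = 1.5·0.5 − 15.5·19 = -293.7500; (r_i+r_j)·cross = 17·-293.7500 = -4993.7500
edge 1: (15.5,0.5)→(19,12)  cross = 15.5·12 − 19·0.5 = 176.5000; (r_i+r_j)·cross = 34.5·176.5000 = 6089.2500
edge 2: (19,12)→(17.5,33)  cross = 19·33 − 17.5·12 = 417.0000; (r_i+r_j)·cross = 36.5·417.0000 = 15220.5000
edge 3: (17.5,33)→(10,35)  cross = 17.5·35 − 10·33 = 282.5000; (r_i+r_j)·cross = 27.5·282.5000 = 7768.7500
edge 4: (10,35)→(6,33)  cross = 10·33 − 6·35 = 120.0000; (r_i+r_j)·cross = 16·120.0000 = 1920.0000
edge 5: (6,33)→(4,27.5)  cross = 6·27.5 − 4·33 = 33.0000; (r_i+r_j)·cross = 10·33.0000 = 330.0000
edge 6: (4,27.5)→(2,21)  cross = 4·21 − 2·27.5 = 29.0000; (r_i+r_j)·cross = 6·29.0000 = 174.0000
edge 7: (2,21)→(1.5,19)  cross = 2·19 − 1.5·21 = 6.5000; (r_i+r_j)·cross = 3.5·6.5000 = 22.7500
Σcross = 770.7500 → A = |Σcross|/2 = 385.3750 mm²
Σ(r_i+r_j)·cross = 26531.5000 → first moment M = |Σ|/6 = 4421.9167
R_c = M/A = 4421.9167/385.3750 = 11.4743 mm
θ = 212° = 3.700098 rad
V = θ·R_c·A = 3.700098·11.4743·385.3750 = 16361.525 mm³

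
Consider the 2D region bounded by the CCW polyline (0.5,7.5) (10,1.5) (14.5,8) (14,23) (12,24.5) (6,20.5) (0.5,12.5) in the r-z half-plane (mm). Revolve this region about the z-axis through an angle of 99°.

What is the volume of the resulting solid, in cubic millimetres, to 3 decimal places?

Profile (r,z), 7 vertices: (0.5,7.5) (10,1.5) (14.5,8) (14,23) (12,24.5) (6,20.5) (0.5,12.5)
edge 0: (0.5,7.5)→(10,1.5)  cross = 0.5·1.5 − 10·7.5 = -74.2500; (r_i+r_j)·cross = 10.5·-74.2500 = -779.6250
edge 1: (10,1.5)→(14.5,8)  cross = 10·8 − 14.5·1.5 = 58.2500; (r_i+r_j)·cross = 24.5·58.2500 = 1427.1250
edge 2: (14.5,8)→(14,23)  cross = 14.5·23 − 14·8 = 221.5000; (r_i+r_j)·cross = 28.5·221.5000 = 6312.7500
edge 3: (14,23)→(12,24.5)  cross = 14·24.5 − 12·23 = 67.0000; (r_i+r_j)·cross = 26·67.0000 = 1742.0000
edge 4: (12,24.5)→(6,20.5)  cross = 12·20.5 − 6·24.5 = 99.0000; (r_i+r_j)·cross = 18·99.0000 = 1782.0000
edge 5: (6,20.5)→(0.5,12.5)  cross = 6·12.5 − 0.5·20.5 = 64.7500; (r_i+r_j)·cross = 6.5·64.7500 = 420.8750
edge 6: (0.5,12.5)→(0.5,7.5)  cross = 0.5·7.5 − 0.5·12.5 = -2.5000; (r_i+r_j)·cross = 1·-2.5000 = -2.5000
Σcross = 433.7500 → A = |Σcross|/2 = 216.8750 mm²
Σ(r_i+r_j)·cross = 10902.6250 → first moment M = |Σ|/6 = 1817.1042
R_c = M/A = 1817.1042/216.8750 = 8.3786 mm
θ = 99° = 1.727876 rad
V = θ·R_c·A = 1.727876·8.3786·216.8750 = 3139.731 mm³

Volume = 3139.731 mm³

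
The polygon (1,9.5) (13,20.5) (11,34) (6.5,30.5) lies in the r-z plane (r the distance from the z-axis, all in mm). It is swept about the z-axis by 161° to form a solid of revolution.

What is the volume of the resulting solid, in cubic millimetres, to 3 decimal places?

Profile (r,z), 4 vertices: (1,9.5) (13,20.5) (11,34) (6.5,30.5)
edge 0: (1,9.5)→(13,20.5)  cross = 1·20.5 − 13·9.5 = -103.0000; (r_i+r_j)·cross = 14·-103.0000 = -1442.0000
edge 1: (13,20.5)→(11,34)  cross = 13·34 − 11·20.5 = 216.5000; (r_i+r_j)·cross = 24·216.5000 = 5196.0000
edge 2: (11,34)→(6.5,30.5)  cross = 11·30.5 − 6.5·34 = 114.5000; (r_i+r_j)·cross = 17.5·114.5000 = 2003.7500
edge 3: (6.5,30.5)→(1,9.5)  cross = 6.5·9.5 − 1·30.5 = 31.2500; (r_i+r_j)·cross = 7.5·31.2500 = 234.3750
Σcross = 259.2500 → A = |Σcross|/2 = 129.6250 mm²
Σ(r_i+r_j)·cross = 5992.1250 → first moment M = |Σ|/6 = 998.6875
R_c = M/A = 998.6875/129.6250 = 7.7044 mm
θ = 161° = 2.809980 rad
V = θ·R_c·A = 2.809980·7.7044·129.6250 = 2806.292 mm³

Volume = 2806.292 mm³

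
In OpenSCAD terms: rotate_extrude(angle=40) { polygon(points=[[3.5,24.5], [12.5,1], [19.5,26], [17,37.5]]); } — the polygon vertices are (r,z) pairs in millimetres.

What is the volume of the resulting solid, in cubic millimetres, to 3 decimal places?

Volume = 2482.702 mm³

Profile (r,z), 4 vertices: (3.5,24.5) (12.5,1) (19.5,26) (17,37.5)
edge 0: (3.5,24.5)→(12.5,1)  cross = 3.5·1 − 12.5·24.5 = -302.7500; (r_i+r_j)·cross = 16·-302.7500 = -4844.0000
edge 1: (12.5,1)→(19.5,26)  cross = 12.5·26 − 19.5·1 = 305.5000; (r_i+r_j)·cross = 32·305.5000 = 9776.0000
edge 2: (19.5,26)→(17,37.5)  cross = 19.5·37.5 − 17·26 = 289.2500; (r_i+r_j)·cross = 36.5·289.2500 = 10557.6250
edge 3: (17,37.5)→(3.5,24.5)  cross = 17·24.5 − 3.5·37.5 = 285.2500; (r_i+r_j)·cross = 20.5·285.2500 = 5847.6250
Σcross = 577.2500 → A = |Σcross|/2 = 288.6250 mm²
Σ(r_i+r_j)·cross = 21337.2500 → first moment M = |Σ|/6 = 3556.2083
R_c = M/A = 3556.2083/288.6250 = 12.3212 mm
θ = 40° = 0.698132 rad
V = θ·R_c·A = 0.698132·12.3212·288.6250 = 2482.702 mm³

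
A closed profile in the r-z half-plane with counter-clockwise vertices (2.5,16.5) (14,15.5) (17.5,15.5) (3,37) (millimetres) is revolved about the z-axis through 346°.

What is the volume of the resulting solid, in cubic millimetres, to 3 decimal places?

Profile (r,z), 4 vertices: (2.5,16.5) (14,15.5) (17.5,15.5) (3,37)
edge 0: (2.5,16.5)→(14,15.5)  cross = 2.5·15.5 − 14·16.5 = -192.2500; (r_i+r_j)·cross = 16.5·-192.2500 = -3172.1250
edge 1: (14,15.5)→(17.5,15.5)  cross = 14·15.5 − 17.5·15.5 = -54.2500; (r_i+r_j)·cross = 31.5·-54.2500 = -1708.8750
edge 2: (17.5,15.5)→(3,37)  cross = 17.5·37 − 3·15.5 = 601.0000; (r_i+r_j)·cross = 20.5·601.0000 = 12320.5000
edge 3: (3,37)→(2.5,16.5)  cross = 3·16.5 − 2.5·37 = -43.0000; (r_i+r_j)·cross = 5.5·-43.0000 = -236.5000
Σcross = 311.5000 → A = |Σcross|/2 = 155.7500 mm²
Σ(r_i+r_j)·cross = 7203.0000 → first moment M = |Σ|/6 = 1200.5000
R_c = M/A = 1200.5000/155.7500 = 7.7079 mm
θ = 346° = 6.038839 rad
V = θ·R_c·A = 6.038839·7.7079·155.7500 = 7249.626 mm³

Volume = 7249.626 mm³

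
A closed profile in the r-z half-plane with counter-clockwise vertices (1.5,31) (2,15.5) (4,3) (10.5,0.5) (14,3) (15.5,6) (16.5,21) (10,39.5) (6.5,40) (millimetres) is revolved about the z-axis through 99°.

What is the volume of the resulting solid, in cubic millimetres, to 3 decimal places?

Volume = 6697.571 mm³

Profile (r,z), 9 vertices: (1.5,31) (2,15.5) (4,3) (10.5,0.5) (14,3) (15.5,6) (16.5,21) (10,39.5) (6.5,40)
edge 0: (1.5,31)→(2,15.5)  cross = 1.5·15.5 − 2·31 = -38.7500; (r_i+r_j)·cross = 3.5·-38.7500 = -135.6250
edge 1: (2,15.5)→(4,3)  cross = 2·3 − 4·15.5 = -56.0000; (r_i+r_j)·cross = 6·-56.0000 = -336.0000
edge 2: (4,3)→(10.5,0.5)  cross = 4·0.5 − 10.5·3 = -29.5000; (r_i+r_j)·cross = 14.5·-29.5000 = -427.7500
edge 3: (10.5,0.5)→(14,3)  cross = 10.5·3 − 14·0.5 = 24.5000; (r_i+r_j)·cross = 24.5·24.5000 = 600.2500
edge 4: (14,3)→(15.5,6)  cross = 14·6 − 15.5·3 = 37.5000; (r_i+r_j)·cross = 29.5·37.5000 = 1106.2500
edge 5: (15.5,6)→(16.5,21)  cross = 15.5·21 − 16.5·6 = 226.5000; (r_i+r_j)·cross = 32·226.5000 = 7248.0000
edge 6: (16.5,21)→(10,39.5)  cross = 16.5·39.5 − 10·21 = 441.7500; (r_i+r_j)·cross = 26.5·441.7500 = 11706.3750
edge 7: (10,39.5)→(6.5,40)  cross = 10·40 − 6.5·39.5 = 143.2500; (r_i+r_j)·cross = 16.5·143.2500 = 2363.6250
edge 8: (6.5,40)→(1.5,31)  cross = 6.5·31 − 1.5·40 = 141.5000; (r_i+r_j)·cross = 8·141.5000 = 1132.0000
Σcross = 890.7500 → A = |Σcross|/2 = 445.3750 mm²
Σ(r_i+r_j)·cross = 23257.1250 → first moment M = |Σ|/6 = 3876.1875
R_c = M/A = 3876.1875/445.3750 = 8.7032 mm
θ = 99° = 1.727876 rad
V = θ·R_c·A = 1.727876·8.7032·445.3750 = 6697.571 mm³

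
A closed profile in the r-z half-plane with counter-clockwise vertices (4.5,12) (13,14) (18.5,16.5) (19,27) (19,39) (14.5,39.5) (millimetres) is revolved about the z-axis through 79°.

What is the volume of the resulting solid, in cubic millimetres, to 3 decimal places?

Volume = 4305.564 mm³

Profile (r,z), 6 vertices: (4.5,12) (13,14) (18.5,16.5) (19,27) (19,39) (14.5,39.5)
edge 0: (4.5,12)→(13,14)  cross = 4.5·14 − 13·12 = -93.0000; (r_i+r_j)·cross = 17.5·-93.0000 = -1627.5000
edge 1: (13,14)→(18.5,16.5)  cross = 13·16.5 − 18.5·14 = -44.5000; (r_i+r_j)·cross = 31.5·-44.5000 = -1401.7500
edge 2: (18.5,16.5)→(19,27)  cross = 18.5·27 − 19·16.5 = 186.0000; (r_i+r_j)·cross = 37.5·186.0000 = 6975.0000
edge 3: (19,27)→(19,39)  cross = 19·39 − 19·27 = 228.0000; (r_i+r_j)·cross = 38·228.0000 = 8664.0000
edge 4: (19,39)→(14.5,39.5)  cross = 19·39.5 − 14.5·39 = 185.0000; (r_i+r_j)·cross = 33.5·185.0000 = 6197.5000
edge 5: (14.5,39.5)→(4.5,12)  cross = 14.5·12 − 4.5·39.5 = -3.7500; (r_i+r_j)·cross = 19·-3.7500 = -71.2500
Σcross = 457.7500 → A = |Σcross|/2 = 228.8750 mm²
Σ(r_i+r_j)·cross = 18736.0000 → first moment M = |Σ|/6 = 3122.6667
R_c = M/A = 3122.6667/228.8750 = 13.6435 mm
θ = 79° = 1.378810 rad
V = θ·R_c·A = 1.378810·13.6435·228.8750 = 4305.564 mm³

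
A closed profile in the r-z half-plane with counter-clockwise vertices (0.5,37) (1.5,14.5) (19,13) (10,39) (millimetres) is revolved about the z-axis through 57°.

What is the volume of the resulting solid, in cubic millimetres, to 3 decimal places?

Volume = 2661.978 mm³

Profile (r,z), 4 vertices: (0.5,37) (1.5,14.5) (19,13) (10,39)
edge 0: (0.5,37)→(1.5,14.5)  cross = 0.5·14.5 − 1.5·37 = -48.2500; (r_i+r_j)·cross = 2·-48.2500 = -96.5000
edge 1: (1.5,14.5)→(19,13)  cross = 1.5·13 − 19·14.5 = -256.0000; (r_i+r_j)·cross = 20.5·-256.0000 = -5248.0000
edge 2: (19,13)→(10,39)  cross = 19·39 − 10·13 = 611.0000; (r_i+r_j)·cross = 29·611.0000 = 17719.0000
edge 3: (10,39)→(0.5,37)  cross = 10·37 − 0.5·39 = 350.5000; (r_i+r_j)·cross = 10.5·350.5000 = 3680.2500
Σcross = 657.2500 → A = |Σcross|/2 = 328.6250 mm²
Σ(r_i+r_j)·cross = 16054.7500 → first moment M = |Σ|/6 = 2675.7917
R_c = M/A = 2675.7917/328.6250 = 8.1424 mm
θ = 57° = 0.994838 rad
V = θ·R_c·A = 0.994838·8.1424·328.6250 = 2661.978 mm³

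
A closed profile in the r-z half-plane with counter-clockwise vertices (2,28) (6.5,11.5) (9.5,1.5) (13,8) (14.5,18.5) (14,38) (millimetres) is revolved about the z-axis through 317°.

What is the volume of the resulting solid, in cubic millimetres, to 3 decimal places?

Profile (r,z), 6 vertices: (2,28) (6.5,11.5) (9.5,1.5) (13,8) (14.5,18.5) (14,38)
edge 0: (2,28)→(6.5,11.5)  cross = 2·11.5 − 6.5·28 = -159.0000; (r_i+r_j)·cross = 8.5·-159.0000 = -1351.5000
edge 1: (6.5,11.5)→(9.5,1.5)  cross = 6.5·1.5 − 9.5·11.5 = -99.5000; (r_i+r_j)·cross = 16·-99.5000 = -1592.0000
edge 2: (9.5,1.5)→(13,8)  cross = 9.5·8 − 13·1.5 = 56.5000; (r_i+r_j)·cross = 22.5·56.5000 = 1271.2500
edge 3: (13,8)→(14.5,18.5)  cross = 13·18.5 − 14.5·8 = 124.5000; (r_i+r_j)·cross = 27.5·124.5000 = 3423.7500
edge 4: (14.5,18.5)→(14,38)  cross = 14.5·38 − 14·18.5 = 292.0000; (r_i+r_j)·cross = 28.5·292.0000 = 8322.0000
edge 5: (14,38)→(2,28)  cross = 14·28 − 2·38 = 316.0000; (r_i+r_j)·cross = 16·316.0000 = 5056.0000
Σcross = 530.5000 → A = |Σcross|/2 = 265.2500 mm²
Σ(r_i+r_j)·cross = 15129.5000 → first moment M = |Σ|/6 = 2521.5833
R_c = M/A = 2521.5833/265.2500 = 9.5064 mm
θ = 317° = 5.532694 rad
V = θ·R_c·A = 5.532694·9.5064·265.2500 = 13951.148 mm³

Volume = 13951.148 mm³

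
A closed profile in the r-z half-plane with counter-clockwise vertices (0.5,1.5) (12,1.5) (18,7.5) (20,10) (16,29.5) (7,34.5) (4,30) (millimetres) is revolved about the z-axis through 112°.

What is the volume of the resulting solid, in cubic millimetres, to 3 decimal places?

Profile (r,z), 7 vertices: (0.5,1.5) (12,1.5) (18,7.5) (20,10) (16,29.5) (7,34.5) (4,30)
edge 0: (0.5,1.5)→(12,1.5)  cross = 0.5·1.5 − 12·1.5 = -17.2500; (r_i+r_j)·cross = 12.5·-17.2500 = -215.6250
edge 1: (12,1.5)→(18,7.5)  cross = 12·7.5 − 18·1.5 = 63.0000; (r_i+r_j)·cross = 30·63.0000 = 1890.0000
edge 2: (18,7.5)→(20,10)  cross = 18·10 − 20·7.5 = 30.0000; (r_i+r_j)·cross = 38·30.0000 = 1140.0000
edge 3: (20,10)→(16,29.5)  cross = 20·29.5 − 16·10 = 430.0000; (r_i+r_j)·cross = 36·430.0000 = 15480.0000
edge 4: (16,29.5)→(7,34.5)  cross = 16·34.5 − 7·29.5 = 345.5000; (r_i+r_j)·cross = 23·345.5000 = 7946.5000
edge 5: (7,34.5)→(4,30)  cross = 7·30 − 4·34.5 = 72.0000; (r_i+r_j)·cross = 11·72.0000 = 792.0000
edge 6: (4,30)→(0.5,1.5)  cross = 4·1.5 − 0.5·30 = -9.0000; (r_i+r_j)·cross = 4.5·-9.0000 = -40.5000
Σcross = 914.2500 → A = |Σcross|/2 = 457.1250 mm²
Σ(r_i+r_j)·cross = 26992.3750 → first moment M = |Σ|/6 = 4498.7292
R_c = M/A = 4498.7292/457.1250 = 9.8414 mm
θ = 112° = 1.954769 rad
V = θ·R_c·A = 1.954769·9.8414·457.1250 = 8793.975 mm³

Volume = 8793.975 mm³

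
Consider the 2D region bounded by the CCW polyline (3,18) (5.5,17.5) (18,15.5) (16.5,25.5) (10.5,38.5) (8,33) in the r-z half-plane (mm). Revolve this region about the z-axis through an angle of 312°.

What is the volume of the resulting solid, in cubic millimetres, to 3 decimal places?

Profile (r,z), 6 vertices: (3,18) (5.5,17.5) (18,15.5) (16.5,25.5) (10.5,38.5) (8,33)
edge 0: (3,18)→(5.5,17.5)  cross = 3·17.5 − 5.5·18 = -46.5000; (r_i+r_j)·cross = 8.5·-46.5000 = -395.2500
edge 1: (5.5,17.5)→(18,15.5)  cross = 5.5·15.5 − 18·17.5 = -229.7500; (r_i+r_j)·cross = 23.5·-229.7500 = -5399.1250
edge 2: (18,15.5)→(16.5,25.5)  cross = 18·25.5 − 16.5·15.5 = 203.2500; (r_i+r_j)·cross = 34.5·203.2500 = 7012.1250
edge 3: (16.5,25.5)→(10.5,38.5)  cross = 16.5·38.5 − 10.5·25.5 = 367.5000; (r_i+r_j)·cross = 27·367.5000 = 9922.5000
edge 4: (10.5,38.5)→(8,33)  cross = 10.5·33 − 8·38.5 = 38.5000; (r_i+r_j)·cross = 18.5·38.5000 = 712.2500
edge 5: (8,33)→(3,18)  cross = 8·18 − 3·33 = 45.0000; (r_i+r_j)·cross = 11·45.0000 = 495.0000
Σcross = 378.0000 → A = |Σcross|/2 = 189.0000 mm²
Σ(r_i+r_j)·cross = 12347.5000 → first moment M = |Σ|/6 = 2057.9167
R_c = M/A = 2057.9167/189.0000 = 10.8884 mm
θ = 312° = 5.445427 rad
V = θ·R_c·A = 5.445427·10.8884·189.0000 = 11206.236 mm³

Volume = 11206.236 mm³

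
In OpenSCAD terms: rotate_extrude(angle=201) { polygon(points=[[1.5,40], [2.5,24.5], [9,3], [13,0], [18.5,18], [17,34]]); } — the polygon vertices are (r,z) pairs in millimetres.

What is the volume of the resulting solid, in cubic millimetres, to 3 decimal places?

Volume = 15735.928 mm³

Profile (r,z), 6 vertices: (1.5,40) (2.5,24.5) (9,3) (13,0) (18.5,18) (17,34)
edge 0: (1.5,40)→(2.5,24.5)  cross = 1.5·24.5 − 2.5·40 = -63.2500; (r_i+r_j)·cross = 4·-63.2500 = -253.0000
edge 1: (2.5,24.5)→(9,3)  cross = 2.5·3 − 9·24.5 = -213.0000; (r_i+r_j)·cross = 11.5·-213.0000 = -2449.5000
edge 2: (9,3)→(13,0)  cross = 9·0 − 13·3 = -39.0000; (r_i+r_j)·cross = 22·-39.0000 = -858.0000
edge 3: (13,0)→(18.5,18)  cross = 13·18 − 18.5·0 = 234.0000; (r_i+r_j)·cross = 31.5·234.0000 = 7371.0000
edge 4: (18.5,18)→(17,34)  cross = 18.5·34 − 17·18 = 323.0000; (r_i+r_j)·cross = 35.5·323.0000 = 11466.5000
edge 5: (17,34)→(1.5,40)  cross = 17·40 − 1.5·34 = 629.0000; (r_i+r_j)·cross = 18.5·629.0000 = 11636.5000
Σcross = 870.7500 → A = |Σcross|/2 = 435.3750 mm²
Σ(r_i+r_j)·cross = 26913.5000 → first moment M = |Σ|/6 = 4485.5833
R_c = M/A = 4485.5833/435.3750 = 10.3028 mm
θ = 201° = 3.508112 rad
V = θ·R_c·A = 3.508112·10.3028·435.3750 = 15735.928 mm³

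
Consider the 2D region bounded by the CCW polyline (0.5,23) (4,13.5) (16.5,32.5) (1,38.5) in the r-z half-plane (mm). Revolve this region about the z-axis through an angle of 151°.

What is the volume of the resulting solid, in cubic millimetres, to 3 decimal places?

Profile (r,z), 4 vertices: (0.5,23) (4,13.5) (16.5,32.5) (1,38.5)
edge 0: (0.5,23)→(4,13.5)  cross = 0.5·13.5 − 4·23 = -85.2500; (r_i+r_j)·cross = 4.5·-85.2500 = -383.6250
edge 1: (4,13.5)→(16.5,32.5)  cross = 4·32.5 − 16.5·13.5 = -92.7500; (r_i+r_j)·cross = 20.5·-92.7500 = -1901.3750
edge 2: (16.5,32.5)→(1,38.5)  cross = 16.5·38.5 − 1·32.5 = 602.7500; (r_i+r_j)·cross = 17.5·602.7500 = 10548.1250
edge 3: (1,38.5)→(0.5,23)  cross = 1·23 − 0.5·38.5 = 3.7500; (r_i+r_j)·cross = 1.5·3.7500 = 5.6250
Σcross = 428.5000 → A = |Σcross|/2 = 214.2500 mm²
Σ(r_i+r_j)·cross = 8268.7500 → first moment M = |Σ|/6 = 1378.1250
R_c = M/A = 1378.1250/214.2500 = 6.4323 mm
θ = 151° = 2.635447 rad
V = θ·R_c·A = 2.635447·6.4323·214.2500 = 3631.976 mm³

Volume = 3631.976 mm³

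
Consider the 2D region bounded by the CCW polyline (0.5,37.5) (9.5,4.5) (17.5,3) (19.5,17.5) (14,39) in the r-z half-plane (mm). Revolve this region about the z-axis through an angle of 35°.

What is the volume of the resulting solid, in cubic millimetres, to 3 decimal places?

Volume = 2939.178 mm³

Profile (r,z), 5 vertices: (0.5,37.5) (9.5,4.5) (17.5,3) (19.5,17.5) (14,39)
edge 0: (0.5,37.5)→(9.5,4.5)  cross = 0.5·4.5 − 9.5·37.5 = -354.0000; (r_i+r_j)·cross = 10·-354.0000 = -3540.0000
edge 1: (9.5,4.5)→(17.5,3)  cross = 9.5·3 − 17.5·4.5 = -50.2500; (r_i+r_j)·cross = 27·-50.2500 = -1356.7500
edge 2: (17.5,3)→(19.5,17.5)  cross = 17.5·17.5 − 19.5·3 = 247.7500; (r_i+r_j)·cross = 37·247.7500 = 9166.7500
edge 3: (19.5,17.5)→(14,39)  cross = 19.5·39 − 14·17.5 = 515.5000; (r_i+r_j)·cross = 33.5·515.5000 = 17269.2500
edge 4: (14,39)→(0.5,37.5)  cross = 14·37.5 − 0.5·39 = 505.5000; (r_i+r_j)·cross = 14.5·505.5000 = 7329.7500
Σcross = 864.5000 → A = |Σcross|/2 = 432.2500 mm²
Σ(r_i+r_j)·cross = 28869.0000 → first moment M = |Σ|/6 = 4811.5000
R_c = M/A = 4811.5000/432.2500 = 11.1313 mm
θ = 35° = 0.610865 rad
V = θ·R_c·A = 0.610865·11.1313·432.2500 = 2939.178 mm³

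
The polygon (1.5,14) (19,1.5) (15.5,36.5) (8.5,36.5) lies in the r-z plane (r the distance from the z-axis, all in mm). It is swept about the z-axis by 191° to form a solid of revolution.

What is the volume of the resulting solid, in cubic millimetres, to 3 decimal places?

Volume = 13607.252 mm³

Profile (r,z), 4 vertices: (1.5,14) (19,1.5) (15.5,36.5) (8.5,36.5)
edge 0: (1.5,14)→(19,1.5)  cross = 1.5·1.5 − 19·14 = -263.7500; (r_i+r_j)·cross = 20.5·-263.7500 = -5406.8750
edge 1: (19,1.5)→(15.5,36.5)  cross = 19·36.5 − 15.5·1.5 = 670.2500; (r_i+r_j)·cross = 34.5·670.2500 = 23123.6250
edge 2: (15.5,36.5)→(8.5,36.5)  cross = 15.5·36.5 − 8.5·36.5 = 255.5000; (r_i+r_j)·cross = 24·255.5000 = 6132.0000
edge 3: (8.5,36.5)→(1.5,14)  cross = 8.5·14 − 1.5·36.5 = 64.2500; (r_i+r_j)·cross = 10·64.2500 = 642.5000
Σcross = 726.2500 → A = |Σcross|/2 = 363.1250 mm²
Σ(r_i+r_j)·cross = 24491.2500 → first moment M = |Σ|/6 = 4081.8750
R_c = M/A = 4081.8750/363.1250 = 11.2410 mm
θ = 191° = 3.333579 rad
V = θ·R_c·A = 3.333579·11.2410·363.1250 = 13607.252 mm³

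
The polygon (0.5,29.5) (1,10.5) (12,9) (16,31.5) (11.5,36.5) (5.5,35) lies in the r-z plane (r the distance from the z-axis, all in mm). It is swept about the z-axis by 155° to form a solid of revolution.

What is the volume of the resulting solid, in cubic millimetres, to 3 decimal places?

Profile (r,z), 6 vertices: (0.5,29.5) (1,10.5) (12,9) (16,31.5) (11.5,36.5) (5.5,35)
edge 0: (0.5,29.5)→(1,10.5)  cross = 0.5·10.5 − 1·29.5 = -24.2500; (r_i+r_j)·cross = 1.5·-24.2500 = -36.3750
edge 1: (1,10.5)→(12,9)  cross = 1·9 − 12·10.5 = -117.0000; (r_i+r_j)·cross = 13·-117.0000 = -1521.0000
edge 2: (12,9)→(16,31.5)  cross = 12·31.5 − 16·9 = 234.0000; (r_i+r_j)·cross = 28·234.0000 = 6552.0000
edge 3: (16,31.5)→(11.5,36.5)  cross = 16·36.5 − 11.5·31.5 = 221.7500; (r_i+r_j)·cross = 27.5·221.7500 = 6098.1250
edge 4: (11.5,36.5)→(5.5,35)  cross = 11.5·35 − 5.5·36.5 = 201.7500; (r_i+r_j)·cross = 17·201.7500 = 3429.7500
edge 5: (5.5,35)→(0.5,29.5)  cross = 5.5·29.5 − 0.5·35 = 144.7500; (r_i+r_j)·cross = 6·144.7500 = 868.5000
Σcross = 661.0000 → A = |Σcross|/2 = 330.5000 mm²
Σ(r_i+r_j)·cross = 15391.0000 → first moment M = |Σ|/6 = 2565.1667
R_c = M/A = 2565.1667/330.5000 = 7.7615 mm
θ = 155° = 2.705260 rad
V = θ·R_c·A = 2.705260·7.7615·330.5000 = 6939.444 mm³

Volume = 6939.444 mm³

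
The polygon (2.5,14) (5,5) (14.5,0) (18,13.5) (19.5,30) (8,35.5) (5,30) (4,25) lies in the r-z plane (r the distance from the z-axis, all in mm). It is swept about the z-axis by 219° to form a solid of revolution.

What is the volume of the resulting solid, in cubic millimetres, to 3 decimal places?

Volume = 17930.990 mm³

Profile (r,z), 8 vertices: (2.5,14) (5,5) (14.5,0) (18,13.5) (19.5,30) (8,35.5) (5,30) (4,25)
edge 0: (2.5,14)→(5,5)  cross = 2.5·5 − 5·14 = -57.5000; (r_i+r_j)·cross = 7.5·-57.5000 = -431.2500
edge 1: (5,5)→(14.5,0)  cross = 5·0 − 14.5·5 = -72.5000; (r_i+r_j)·cross = 19.5·-72.5000 = -1413.7500
edge 2: (14.5,0)→(18,13.5)  cross = 14.5·13.5 − 18·0 = 195.7500; (r_i+r_j)·cross = 32.5·195.7500 = 6361.8750
edge 3: (18,13.5)→(19.5,30)  cross = 18·30 − 19.5·13.5 = 276.7500; (r_i+r_j)·cross = 37.5·276.7500 = 10378.1250
edge 4: (19.5,30)→(8,35.5)  cross = 19.5·35.5 − 8·30 = 452.2500; (r_i+r_j)·cross = 27.5·452.2500 = 12436.8750
edge 5: (8,35.5)→(5,30)  cross = 8·30 − 5·35.5 = 62.5000; (r_i+r_j)·cross = 13·62.5000 = 812.5000
edge 6: (5,30)→(4,25)  cross = 5·25 − 4·30 = 5.0000; (r_i+r_j)·cross = 9·5.0000 = 45.0000
edge 7: (4,25)→(2.5,14)  cross = 4·14 − 2.5·25 = -6.5000; (r_i+r_j)·cross = 6.5·-6.5000 = -42.2500
Σcross = 855.7500 → A = |Σcross|/2 = 427.8750 mm²
Σ(r_i+r_j)·cross = 28147.1250 → first moment M = |Σ|/6 = 4691.1875
R_c = M/A = 4691.1875/427.8750 = 10.9639 mm
θ = 219° = 3.822271 rad
V = θ·R_c·A = 3.822271·10.9639·427.8750 = 17930.990 mm³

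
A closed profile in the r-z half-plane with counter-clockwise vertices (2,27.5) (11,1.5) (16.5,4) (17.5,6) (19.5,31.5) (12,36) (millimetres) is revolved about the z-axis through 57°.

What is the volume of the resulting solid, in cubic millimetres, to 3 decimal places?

Profile (r,z), 6 vertices: (2,27.5) (11,1.5) (16.5,4) (17.5,6) (19.5,31.5) (12,36)
edge 0: (2,27.5)→(11,1.5)  cross = 2·1.5 − 11·27.5 = -299.5000; (r_i+r_j)·cross = 13·-299.5000 = -3893.5000
edge 1: (11,1.5)→(16.5,4)  cross = 11·4 − 16.5·1.5 = 19.2500; (r_i+r_j)·cross = 27.5·19.2500 = 529.3750
edge 2: (16.5,4)→(17.5,6)  cross = 16.5·6 − 17.5·4 = 29.0000; (r_i+r_j)·cross = 34·29.0000 = 986.0000
edge 3: (17.5,6)→(19.5,31.5)  cross = 17.5·31.5 − 19.5·6 = 434.2500; (r_i+r_j)·cross = 37·434.2500 = 16067.2500
edge 4: (19.5,31.5)→(12,36)  cross = 19.5·36 − 12·31.5 = 324.0000; (r_i+r_j)·cross = 31.5·324.0000 = 10206.0000
edge 5: (12,36)→(2,27.5)  cross = 12·27.5 − 2·36 = 258.0000; (r_i+r_j)·cross = 14·258.0000 = 3612.0000
Σcross = 765.0000 → A = |Σcross|/2 = 382.5000 mm²
Σ(r_i+r_j)·cross = 27507.1250 → first moment M = |Σ|/6 = 4584.5208
R_c = M/A = 4584.5208/382.5000 = 11.9857 mm
θ = 57° = 0.994838 rad
V = θ·R_c·A = 0.994838·11.9857·382.5000 = 4560.854 mm³

Volume = 4560.854 mm³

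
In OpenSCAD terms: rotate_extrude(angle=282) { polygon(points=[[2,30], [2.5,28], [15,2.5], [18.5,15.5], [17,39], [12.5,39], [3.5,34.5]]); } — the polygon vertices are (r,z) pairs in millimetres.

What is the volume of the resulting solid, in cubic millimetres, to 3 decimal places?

Profile (r,z), 7 vertices: (2,30) (2.5,28) (15,2.5) (18.5,15.5) (17,39) (12.5,39) (3.5,34.5)
edge 0: (2,30)→(2.5,28)  cross = 2·28 − 2.5·30 = -19.0000; (r_i+r_j)·cross = 4.5·-19.0000 = -85.5000
edge 1: (2.5,28)→(15,2.5)  cross = 2.5·2.5 − 15·28 = -413.7500; (r_i+r_j)·cross = 17.5·-413.7500 = -7240.6250
edge 2: (15,2.5)→(18.5,15.5)  cross = 15·15.5 − 18.5·2.5 = 186.2500; (r_i+r_j)·cross = 33.5·186.2500 = 6239.3750
edge 3: (18.5,15.5)→(17,39)  cross = 18.5·39 − 17·15.5 = 458.0000; (r_i+r_j)·cross = 35.5·458.0000 = 16259.0000
edge 4: (17,39)→(12.5,39)  cross = 17·39 − 12.5·39 = 175.5000; (r_i+r_j)·cross = 29.5·175.5000 = 5177.2500
edge 5: (12.5,39)→(3.5,34.5)  cross = 12.5·34.5 − 3.5·39 = 294.7500; (r_i+r_j)·cross = 16·294.7500 = 4716.0000
edge 6: (3.5,34.5)→(2,30)  cross = 3.5·30 − 2·34.5 = 36.0000; (r_i+r_j)·cross = 5.5·36.0000 = 198.0000
Σcross = 717.7500 → A = |Σcross|/2 = 358.8750 mm²
Σ(r_i+r_j)·cross = 25263.5000 → first moment M = |Σ|/6 = 4210.5833
R_c = M/A = 4210.5833/358.8750 = 11.7327 mm
θ = 282° = 4.921828 rad
V = θ·R_c·A = 4.921828·11.7327·358.8750 = 20723.769 mm³

Volume = 20723.769 mm³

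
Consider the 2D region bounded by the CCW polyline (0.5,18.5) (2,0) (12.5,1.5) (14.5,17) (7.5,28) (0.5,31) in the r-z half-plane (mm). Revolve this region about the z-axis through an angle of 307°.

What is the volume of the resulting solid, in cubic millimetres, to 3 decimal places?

Profile (r,z), 6 vertices: (0.5,18.5) (2,0) (12.5,1.5) (14.5,17) (7.5,28) (0.5,31)
edge 0: (0.5,18.5)→(2,0)  cross = 0.5·0 − 2·18.5 = -37.0000; (r_i+r_j)·cross = 2.5·-37.0000 = -92.5000
edge 1: (2,0)→(12.5,1.5)  cross = 2·1.5 − 12.5·0 = 3.0000; (r_i+r_j)·cross = 14.5·3.0000 = 43.5000
edge 2: (12.5,1.5)→(14.5,17)  cross = 12.5·17 − 14.5·1.5 = 190.7500; (r_i+r_j)·cross = 27·190.7500 = 5150.2500
edge 3: (14.5,17)→(7.5,28)  cross = 14.5·28 − 7.5·17 = 278.5000; (r_i+r_j)·cross = 22·278.5000 = 6127.0000
edge 4: (7.5,28)→(0.5,31)  cross = 7.5·31 − 0.5·28 = 218.5000; (r_i+r_j)·cross = 8·218.5000 = 1748.0000
edge 5: (0.5,31)→(0.5,18.5)  cross = 0.5·18.5 − 0.5·31 = -6.2500; (r_i+r_j)·cross = 1·-6.2500 = -6.2500
Σcross = 647.5000 → A = |Σcross|/2 = 323.7500 mm²
Σ(r_i+r_j)·cross = 12970.0000 → first moment M = |Σ|/6 = 2161.6667
R_c = M/A = 2161.6667/323.7500 = 6.6770 mm
θ = 307° = 5.358161 rad
V = θ·R_c·A = 5.358161·6.6770·323.7500 = 11582.558 mm³

Volume = 11582.558 mm³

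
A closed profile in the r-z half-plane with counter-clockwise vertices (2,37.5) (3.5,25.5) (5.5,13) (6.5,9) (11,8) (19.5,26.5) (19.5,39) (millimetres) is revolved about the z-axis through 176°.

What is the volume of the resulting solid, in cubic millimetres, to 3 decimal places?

Volume = 12874.468 mm³

Profile (r,z), 7 vertices: (2,37.5) (3.5,25.5) (5.5,13) (6.5,9) (11,8) (19.5,26.5) (19.5,39)
edge 0: (2,37.5)→(3.5,25.5)  cross = 2·25.5 − 3.5·37.5 = -80.2500; (r_i+r_j)·cross = 5.5·-80.2500 = -441.3750
edge 1: (3.5,25.5)→(5.5,13)  cross = 3.5·13 − 5.5·25.5 = -94.7500; (r_i+r_j)·cross = 9·-94.7500 = -852.7500
edge 2: (5.5,13)→(6.5,9)  cross = 5.5·9 − 6.5·13 = -35.0000; (r_i+r_j)·cross = 12·-35.0000 = -420.0000
edge 3: (6.5,9)→(11,8)  cross = 6.5·8 − 11·9 = -47.0000; (r_i+r_j)·cross = 17.5·-47.0000 = -822.5000
edge 4: (11,8)→(19.5,26.5)  cross = 11·26.5 − 19.5·8 = 135.5000; (r_i+r_j)·cross = 30.5·135.5000 = 4132.7500
edge 5: (19.5,26.5)→(19.5,39)  cross = 19.5·39 − 19.5·26.5 = 243.7500; (r_i+r_j)·cross = 39·243.7500 = 9506.2500
edge 6: (19.5,39)→(2,37.5)  cross = 19.5·37.5 − 2·39 = 653.2500; (r_i+r_j)·cross = 21.5·653.2500 = 14044.8750
Σcross = 775.5000 → A = |Σcross|/2 = 387.7500 mm²
Σ(r_i+r_j)·cross = 25147.2500 → first moment M = |Σ|/6 = 4191.2083
R_c = M/A = 4191.2083/387.7500 = 10.8090 mm
θ = 176° = 3.071779 rad
V = θ·R_c·A = 3.071779·10.8090·387.7500 = 12874.468 mm³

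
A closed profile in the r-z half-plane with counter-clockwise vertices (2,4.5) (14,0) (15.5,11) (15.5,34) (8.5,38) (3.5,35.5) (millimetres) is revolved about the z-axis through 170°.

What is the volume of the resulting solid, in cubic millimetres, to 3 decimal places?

Profile (r,z), 6 vertices: (2,4.5) (14,0) (15.5,11) (15.5,34) (8.5,38) (3.5,35.5)
edge 0: (2,4.5)→(14,0)  cross = 2·0 − 14·4.5 = -63.0000; (r_i+r_j)·cross = 16·-63.0000 = -1008.0000
edge 1: (14,0)→(15.5,11)  cross = 14·11 − 15.5·0 = 154.0000; (r_i+r_j)·cross = 29.5·154.0000 = 4543.0000
edge 2: (15.5,11)→(15.5,34)  cross = 15.5·34 − 15.5·11 = 356.5000; (r_i+r_j)·cross = 31·356.5000 = 11051.5000
edge 3: (15.5,34)→(8.5,38)  cross = 15.5·38 − 8.5·34 = 300.0000; (r_i+r_j)·cross = 24·300.0000 = 7200.0000
edge 4: (8.5,38)→(3.5,35.5)  cross = 8.5·35.5 − 3.5·38 = 168.7500; (r_i+r_j)·cross = 12·168.7500 = 2025.0000
edge 5: (3.5,35.5)→(2,4.5)  cross = 3.5·4.5 − 2·35.5 = -55.2500; (r_i+r_j)·cross = 5.5·-55.2500 = -303.8750
Σcross = 861.0000 → A = |Σcross|/2 = 430.5000 mm²
Σ(r_i+r_j)·cross = 23507.6250 → first moment M = |Σ|/6 = 3917.9375
R_c = M/A = 3917.9375/430.5000 = 9.1009 mm
θ = 170° = 2.967060 rad
V = θ·R_c·A = 2.967060·9.1009·430.5000 = 11624.755 mm³

Volume = 11624.755 mm³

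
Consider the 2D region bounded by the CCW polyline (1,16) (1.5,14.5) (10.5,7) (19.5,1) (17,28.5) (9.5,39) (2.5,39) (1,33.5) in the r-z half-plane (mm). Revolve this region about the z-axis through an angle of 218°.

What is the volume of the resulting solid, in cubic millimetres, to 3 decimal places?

Volume = 17725.298 mm³

Profile (r,z), 8 vertices: (1,16) (1.5,14.5) (10.5,7) (19.5,1) (17,28.5) (9.5,39) (2.5,39) (1,33.5)
edge 0: (1,16)→(1.5,14.5)  cross = 1·14.5 − 1.5·16 = -9.5000; (r_i+r_j)·cross = 2.5·-9.5000 = -23.7500
edge 1: (1.5,14.5)→(10.5,7)  cross = 1.5·7 − 10.5·14.5 = -141.7500; (r_i+r_j)·cross = 12·-141.7500 = -1701.0000
edge 2: (10.5,7)→(19.5,1)  cross = 10.5·1 − 19.5·7 = -126.0000; (r_i+r_j)·cross = 30·-126.0000 = -3780.0000
edge 3: (19.5,1)→(17,28.5)  cross = 19.5·28.5 − 17·1 = 538.7500; (r_i+r_j)·cross = 36.5·538.7500 = 19664.3750
edge 4: (17,28.5)→(9.5,39)  cross = 17·39 − 9.5·28.5 = 392.2500; (r_i+r_j)·cross = 26.5·392.2500 = 10394.6250
edge 5: (9.5,39)→(2.5,39)  cross = 9.5·39 − 2.5·39 = 273.0000; (r_i+r_j)·cross = 12·273.0000 = 3276.0000
edge 6: (2.5,39)→(1,33.5)  cross = 2.5·33.5 − 1·39 = 44.7500; (r_i+r_j)·cross = 3.5·44.7500 = 156.6250
edge 7: (1,33.5)→(1,16)  cross = 1·16 − 1·33.5 = -17.5000; (r_i+r_j)·cross = 2·-17.5000 = -35.0000
Σcross = 954.0000 → A = |Σcross|/2 = 477.0000 mm²
Σ(r_i+r_j)·cross = 27951.8750 → first moment M = |Σ|/6 = 4658.6458
R_c = M/A = 4658.6458/477.0000 = 9.7666 mm
θ = 218° = 3.804818 rad
V = θ·R_c·A = 3.804818·9.7666·477.0000 = 17725.298 mm³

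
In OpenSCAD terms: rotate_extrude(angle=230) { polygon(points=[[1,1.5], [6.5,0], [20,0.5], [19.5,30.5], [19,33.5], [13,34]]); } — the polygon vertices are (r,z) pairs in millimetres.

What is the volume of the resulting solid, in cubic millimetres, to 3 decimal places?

Volume = 22142.141 mm³

Profile (r,z), 6 vertices: (1,1.5) (6.5,0) (20,0.5) (19.5,30.5) (19,33.5) (13,34)
edge 0: (1,1.5)→(6.5,0)  cross = 1·0 − 6.5·1.5 = -9.7500; (r_i+r_j)·cross = 7.5·-9.7500 = -73.1250
edge 1: (6.5,0)→(20,0.5)  cross = 6.5·0.5 − 20·0 = 3.2500; (r_i+r_j)·cross = 26.5·3.2500 = 86.1250
edge 2: (20,0.5)→(19.5,30.5)  cross = 20·30.5 − 19.5·0.5 = 600.2500; (r_i+r_j)·cross = 39.5·600.2500 = 23709.8750
edge 3: (19.5,30.5)→(19,33.5)  cross = 19.5·33.5 − 19·30.5 = 73.7500; (r_i+r_j)·cross = 38.5·73.7500 = 2839.3750
edge 4: (19,33.5)→(13,34)  cross = 19·34 − 13·33.5 = 210.5000; (r_i+r_j)·cross = 32·210.5000 = 6736.0000
edge 5: (13,34)→(1,1.5)  cross = 13·1.5 − 1·34 = -14.5000; (r_i+r_j)·cross = 14·-14.5000 = -203.0000
Σcross = 863.5000 → A = |Σcross|/2 = 431.7500 mm²
Σ(r_i+r_j)·cross = 33095.2500 → first moment M = |Σ|/6 = 5515.8750
R_c = M/A = 5515.8750/431.7500 = 12.7756 mm
θ = 230° = 4.014257 rad
V = θ·R_c·A = 4.014257·12.7756·431.7500 = 22142.141 mm³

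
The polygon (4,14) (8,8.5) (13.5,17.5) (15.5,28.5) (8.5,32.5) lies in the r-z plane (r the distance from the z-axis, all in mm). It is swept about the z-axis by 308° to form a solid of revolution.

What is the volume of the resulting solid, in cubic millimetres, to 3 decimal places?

Volume = 8096.459 mm³

Profile (r,z), 5 vertices: (4,14) (8,8.5) (13.5,17.5) (15.5,28.5) (8.5,32.5)
edge 0: (4,14)→(8,8.5)  cross = 4·8.5 − 8·14 = -78.0000; (r_i+r_j)·cross = 12·-78.0000 = -936.0000
edge 1: (8,8.5)→(13.5,17.5)  cross = 8·17.5 − 13.5·8.5 = 25.2500; (r_i+r_j)·cross = 21.5·25.2500 = 542.8750
edge 2: (13.5,17.5)→(15.5,28.5)  cross = 13.5·28.5 − 15.5·17.5 = 113.5000; (r_i+r_j)·cross = 29·113.5000 = 3291.5000
edge 3: (15.5,28.5)→(8.5,32.5)  cross = 15.5·32.5 − 8.5·28.5 = 261.5000; (r_i+r_j)·cross = 24·261.5000 = 6276.0000
edge 4: (8.5,32.5)→(4,14)  cross = 8.5·14 − 4·32.5 = -11.0000; (r_i+r_j)·cross = 12.5·-11.0000 = -137.5000
Σcross = 311.2500 → A = |Σcross|/2 = 155.6250 mm²
Σ(r_i+r_j)·cross = 9036.8750 → first moment M = |Σ|/6 = 1506.1458
R_c = M/A = 1506.1458/155.6250 = 9.6780 mm
θ = 308° = 5.375614 rad
V = θ·R_c·A = 5.375614·9.6780·155.6250 = 8096.459 mm³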